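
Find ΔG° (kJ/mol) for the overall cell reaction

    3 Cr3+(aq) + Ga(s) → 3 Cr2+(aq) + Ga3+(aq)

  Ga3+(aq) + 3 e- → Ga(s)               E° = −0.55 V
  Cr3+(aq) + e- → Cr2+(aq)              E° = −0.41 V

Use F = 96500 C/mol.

In the reaction as written Cr3+(aq) is reduced, so the Cr³⁺/Cr²⁺ couple is the cathode and Ga³⁺/Ga is the anode.
E°cell = −0.41 − (−0.55) = +0.14 V; balancing electrons gives n = 3.
ΔG° = −nFE°cell = −(3)(96500)(+0.14) J/mol = −40.5 kJ/mol.

−40.5 kJ/mol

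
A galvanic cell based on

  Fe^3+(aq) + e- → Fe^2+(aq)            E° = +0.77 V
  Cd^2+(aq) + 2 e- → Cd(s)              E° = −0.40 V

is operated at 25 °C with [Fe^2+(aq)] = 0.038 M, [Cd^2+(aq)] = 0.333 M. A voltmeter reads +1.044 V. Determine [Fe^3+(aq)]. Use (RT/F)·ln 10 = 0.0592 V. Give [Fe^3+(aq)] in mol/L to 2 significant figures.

0.00016 M

Fe³⁺/Fe²⁺ is the cathode (higher E°); E°cell = +0.77 − (−0.40) = +1.17 V with n = 2.
From the Nernst equation, log Q = n(E° − E)/0.0592 = 2·(+1.17 − (+1.044))/0.0592 = 4.257.
For 2 Fe^3+(aq) + Cd(s) → 2 Fe^2+(aq) + Cd^2+(aq), the reaction quotient is Q = ([Fe^2+(aq)]^2·[Cd^2+(aq)]) / [Fe^3+(aq)]^2.
Substituting the known concentrations and solving, log [Fe^3+(aq)] = −3.787 and [Fe^3+(aq)] = 0.00016 M.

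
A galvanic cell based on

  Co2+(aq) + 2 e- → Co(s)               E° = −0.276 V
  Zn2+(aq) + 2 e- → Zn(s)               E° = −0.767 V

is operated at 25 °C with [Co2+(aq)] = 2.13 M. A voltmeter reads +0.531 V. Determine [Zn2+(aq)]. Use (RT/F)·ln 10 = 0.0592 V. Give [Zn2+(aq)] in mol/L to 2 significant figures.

The Co²⁺/Co couple has the larger reduction potential, so it is the cathode: E°cell = −0.276 − (−0.767) = +0.491 V and n = 2.
From the Nernst equation, log Q = n(E° − E)/0.0592 = 2·(+0.491 − (+0.531))/0.0592 = −1.351.
The balanced reaction is Co2+(aq) + Zn(s) → Co(s) + Zn2+(aq), so Q = [Zn2+(aq)] / [Co2+(aq)].
Isolating [Zn2+(aq)] in Q = 10^{−1.351} yields log [Zn2+(aq)] = −1.023, i.e. 0.095 M.

0.095 M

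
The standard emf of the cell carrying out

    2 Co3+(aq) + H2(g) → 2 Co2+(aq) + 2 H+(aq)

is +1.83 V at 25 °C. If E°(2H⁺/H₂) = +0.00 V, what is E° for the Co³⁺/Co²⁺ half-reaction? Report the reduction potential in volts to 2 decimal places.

+1.83 V

In the reaction as written the Co³⁺/Co²⁺ couple is reduced (cathode) and 2H⁺/H₂ is oxidized (anode), so E°cell = E°(Co³⁺/Co²⁺) − E°(2H⁺/H₂).
E°(Co³⁺/Co²⁺) = E°cell + E°(anode) = +1.83 + (+0.00) = +1.83 V.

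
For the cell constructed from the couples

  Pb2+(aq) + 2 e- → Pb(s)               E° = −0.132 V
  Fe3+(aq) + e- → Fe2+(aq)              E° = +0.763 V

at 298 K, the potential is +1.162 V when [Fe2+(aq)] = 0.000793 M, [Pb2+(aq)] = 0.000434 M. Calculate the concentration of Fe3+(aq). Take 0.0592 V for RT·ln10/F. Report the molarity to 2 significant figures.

0.53 M

Fe³⁺/Fe²⁺ is the cathode (higher E°); E°cell = +0.763 − (−0.132) = +0.895 V with n = 2.
Since E = E° − (0.0592/n)·log Q, log Q = n(E° − E)/0.0592 = −9.020.
Balancing electrons gives 2 Fe3+(aq) + Pb(s) → 2 Fe2+(aq) + Pb2+(aq); thus Q = ([Fe2+(aq)]^2·[Pb2+(aq)]) / [Fe3+(aq)]^2.
Isolating [Fe3+(aq)] in Q = 10^{−9.020} yields log [Fe3+(aq)] = −0.272, i.e. 0.53 M.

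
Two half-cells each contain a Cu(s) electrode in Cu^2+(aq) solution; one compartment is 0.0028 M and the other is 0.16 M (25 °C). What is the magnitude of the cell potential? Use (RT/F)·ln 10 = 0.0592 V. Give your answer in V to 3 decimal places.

0.052 V

For a concentration cell E°cell = 0, since both electrodes use the same couple.
The compartment with the higher Cu^2+(aq) concentration (0.16 M) acts as the cathode; ions are reduced there and produced at the dilute (0.0028 M) anode.
With n = 2, Ecell = −(0.0592/2)·log([dilute]/[conc]) = −(0.0592/2)·log(0.0028/0.16) = +0.052 V.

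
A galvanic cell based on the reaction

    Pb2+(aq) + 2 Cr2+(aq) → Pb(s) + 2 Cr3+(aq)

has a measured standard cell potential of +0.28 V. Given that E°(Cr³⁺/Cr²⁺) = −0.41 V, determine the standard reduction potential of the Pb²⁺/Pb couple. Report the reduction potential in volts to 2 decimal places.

−0.13 V

In the reaction as written the Pb²⁺/Pb couple is reduced (cathode) and Cr³⁺/Cr²⁺ is oxidized (anode), so E°cell = E°(Pb²⁺/Pb) − E°(Cr³⁺/Cr²⁺).
E°(Pb²⁺/Pb) = E°cell + E°(anode) = +0.28 + (−0.41) = −0.13 V.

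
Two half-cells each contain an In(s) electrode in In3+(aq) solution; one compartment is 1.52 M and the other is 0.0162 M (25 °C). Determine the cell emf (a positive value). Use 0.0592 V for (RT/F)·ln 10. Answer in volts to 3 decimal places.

For a concentration cell E°cell = 0, since both electrodes use the same couple.
The compartment with the higher In3+(aq) concentration (1.52 M) acts as the cathode; ions are reduced there and produced at the dilute (0.0162 M) anode.
With n = 3, Ecell = −(0.0592/3)·log([dilute]/[conc]) = −(0.0592/3)·log(0.0162/1.52) = +0.039 V.

0.039 V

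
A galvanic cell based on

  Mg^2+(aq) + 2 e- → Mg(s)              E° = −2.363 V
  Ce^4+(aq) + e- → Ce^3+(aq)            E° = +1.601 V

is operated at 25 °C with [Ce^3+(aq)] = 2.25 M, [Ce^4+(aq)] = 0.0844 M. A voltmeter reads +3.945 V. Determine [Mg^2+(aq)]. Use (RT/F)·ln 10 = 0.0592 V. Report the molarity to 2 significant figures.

Ce⁴⁺/Ce³⁺ is the cathode (higher E°); E°cell = +1.601 − (−2.363) = +3.964 V with n = 2.
Since E = E° − (0.0592/n)·log Q, log Q = n(E° − E)/0.0592 = 0.642.
For 2 Ce^4+(aq) + Mg(s) → 2 Ce^3+(aq) + Mg^2+(aq), the reaction quotient is Q = ([Ce^3+(aq)]^2·[Mg^2+(aq)]) / [Ce^4+(aq)]^2.
Solving for the unknown gives log [Mg^2+(aq)] = −2.210, so [Mg^2+(aq)] ≈ 0.0062 M.

0.0062 M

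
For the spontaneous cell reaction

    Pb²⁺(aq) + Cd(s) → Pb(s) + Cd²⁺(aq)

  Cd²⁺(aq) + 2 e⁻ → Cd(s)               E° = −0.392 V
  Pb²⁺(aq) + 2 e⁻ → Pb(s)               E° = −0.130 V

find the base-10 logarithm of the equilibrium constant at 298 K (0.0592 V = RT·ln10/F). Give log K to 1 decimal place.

The Pb²⁺/Pb couple is reduced (cathode); E°cell = −0.130 − (−0.392) = +0.262 V with n = 2.
At equilibrium E = 0, so log K = nE°cell / 0.0592 = (2)(+0.262) / 0.0592 = 8.9.

log K = 8.9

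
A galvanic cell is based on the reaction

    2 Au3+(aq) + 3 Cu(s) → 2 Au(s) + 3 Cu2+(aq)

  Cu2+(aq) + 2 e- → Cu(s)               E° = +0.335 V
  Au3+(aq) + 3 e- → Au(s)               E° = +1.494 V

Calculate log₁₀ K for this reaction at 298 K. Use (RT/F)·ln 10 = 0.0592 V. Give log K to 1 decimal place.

log K = 117.5

The Au³⁺/Au couple is reduced (cathode); E°cell = +1.494 − (+0.335) = +1.159 V with n = 6.
At equilibrium E = 0, so log K = nE°cell / 0.0592 = (6)(+1.159) / 0.0592 = 117.5.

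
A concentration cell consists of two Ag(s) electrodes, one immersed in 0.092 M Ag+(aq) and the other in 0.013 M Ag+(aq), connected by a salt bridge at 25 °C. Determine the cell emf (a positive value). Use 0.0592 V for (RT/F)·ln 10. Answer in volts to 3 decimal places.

For a concentration cell E°cell = 0, since both electrodes use the same couple.
The compartment with the higher Ag+(aq) concentration (0.092 M) acts as the cathode; ions are reduced there and produced at the dilute (0.013 M) anode.
With n = 1, Ecell = −(0.0592/1)·log([dilute]/[conc]) = −(0.0592/1)·log(0.013/0.092) = +0.050 V.

0.050 V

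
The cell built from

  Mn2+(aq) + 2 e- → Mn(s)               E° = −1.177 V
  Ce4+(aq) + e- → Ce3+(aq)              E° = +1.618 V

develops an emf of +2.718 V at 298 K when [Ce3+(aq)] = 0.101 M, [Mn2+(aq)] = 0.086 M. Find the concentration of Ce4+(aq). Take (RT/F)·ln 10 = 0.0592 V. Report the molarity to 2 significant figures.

0.0015 M

Ce⁴⁺/Ce³⁺ is the cathode (higher E°); E°cell = +1.618 − (−1.177) = +2.795 V with n = 2.
Since E = E° − (0.0592/n)·log Q, log Q = n(E° − E)/0.0592 = 2.601.
For 2 Ce4+(aq) + Mn(s) → 2 Ce3+(aq) + Mn2+(aq), the reaction quotient is Q = ([Ce3+(aq)]^2·[Mn2+(aq)]) / [Ce4+(aq)]^2.
Solving for the unknown gives log [Ce4+(aq)] = −2.829, so [Ce4+(aq)] ≈ 0.0015 M.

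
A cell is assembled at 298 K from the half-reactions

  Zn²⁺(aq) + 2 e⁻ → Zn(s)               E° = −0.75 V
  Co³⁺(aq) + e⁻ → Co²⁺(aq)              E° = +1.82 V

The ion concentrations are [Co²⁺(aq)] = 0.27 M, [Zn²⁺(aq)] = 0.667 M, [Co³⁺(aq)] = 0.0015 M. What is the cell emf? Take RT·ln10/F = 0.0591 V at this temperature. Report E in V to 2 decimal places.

Co³⁺/Co²⁺ is reduced (cathode, E° = +1.82 V) and Zn²⁺/Zn is oxidized (anode).
E°cell = +1.82 − (−0.75) = +2.57 V, with n = 2 electrons transferred.
Balancing gives 2 Co³⁺(aq) + Zn(s) → 2 Co²⁺(aq) + Zn²⁺(aq); hence Q = ([Co²⁺(aq)]^2·[Zn²⁺(aq)]) / [Co³⁺(aq)]^2 = 2.16×10^4 (log Q = 4.335).
By the Nernst equation, E = +2.57 − (0.0591/2)·(4.335) = +2.44 V.

+2.44 V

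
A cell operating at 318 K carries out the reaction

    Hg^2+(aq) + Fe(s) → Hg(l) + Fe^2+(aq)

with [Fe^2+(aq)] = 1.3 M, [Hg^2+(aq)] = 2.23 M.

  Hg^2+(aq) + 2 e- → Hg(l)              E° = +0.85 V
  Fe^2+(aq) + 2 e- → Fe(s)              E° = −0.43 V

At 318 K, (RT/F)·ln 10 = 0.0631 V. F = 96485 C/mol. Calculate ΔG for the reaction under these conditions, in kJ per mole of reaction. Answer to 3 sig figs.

−248 kJ/mol

The standard cell potential is +0.85 − (−0.43) = +1.28 V, with n = 2 electrons in the balanced equation.
Here Q = [Fe^2+(aq)] / [Hg^2+(aq)] = 0.583 (log Q = −0.234), giving E = +1.28 − (0.0631/2)·(−0.234) = +1.2874 V.
ΔG = −nFE = −(2)(96485)(+1.2874) J/mol = −248 kJ/mol.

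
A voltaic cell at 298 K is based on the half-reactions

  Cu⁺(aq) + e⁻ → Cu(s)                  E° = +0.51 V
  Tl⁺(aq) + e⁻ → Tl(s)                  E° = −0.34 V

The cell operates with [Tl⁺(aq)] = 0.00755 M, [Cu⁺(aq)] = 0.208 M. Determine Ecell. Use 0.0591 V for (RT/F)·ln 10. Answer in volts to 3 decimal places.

+0.935 V

Cu⁺/Cu is reduced (cathode, E° = +0.51 V) and Tl⁺/Tl is oxidized (anode).
E°cell = +0.51 − (−0.34) = +0.85 V, with n = 1 electron transferred.
The balanced reaction is Cu⁺(aq) + Tl(s) → Cu(s) + Tl⁺(aq), so Q = [Tl⁺(aq)] / [Cu⁺(aq)] = 0.0363 and log Q = −1.440.
Applying E = E° − (RT ln10/nF)·log Q gives +0.85 − (0.0591/1)(−1.440) = +0.935 V.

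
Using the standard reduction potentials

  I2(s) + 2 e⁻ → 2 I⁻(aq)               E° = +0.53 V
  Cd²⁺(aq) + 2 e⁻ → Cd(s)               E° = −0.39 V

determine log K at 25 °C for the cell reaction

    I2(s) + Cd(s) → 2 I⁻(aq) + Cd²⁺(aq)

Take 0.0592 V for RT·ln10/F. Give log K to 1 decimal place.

The I₂/I⁻ couple is reduced (cathode); E°cell = +0.53 − (−0.39) = +0.92 V with n = 2.
At equilibrium E = 0, so log K = nE°cell / 0.0592 = (2)(+0.92) / 0.0592 = 31.1.

log K = 31.1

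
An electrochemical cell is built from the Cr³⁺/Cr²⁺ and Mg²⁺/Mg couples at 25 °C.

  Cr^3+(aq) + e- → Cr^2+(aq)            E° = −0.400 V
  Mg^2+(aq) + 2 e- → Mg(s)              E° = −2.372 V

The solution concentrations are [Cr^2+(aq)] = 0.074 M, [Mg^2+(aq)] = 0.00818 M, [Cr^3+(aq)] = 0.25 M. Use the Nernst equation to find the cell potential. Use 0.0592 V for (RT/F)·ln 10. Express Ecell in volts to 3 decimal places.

+2.065 V

Since E°(Cr³⁺/Cr²⁺) > E°(Mg²⁺/Mg), Cr³⁺/Cr²⁺ serves as the cathode.
The standard potential is −0.400 − (−2.372) = +1.972 V and the balanced reaction transfers n = 2 electrons.
For the overall reaction 2 Cr^3+(aq) + Mg(s) → 2 Cr^2+(aq) + Mg^2+(aq), Q = ([Cr^2+(aq)]^2·[Mg^2+(aq)]) / [Cr^3+(aq)]^2 = 0.000717, giving log Q = −3.145.
Applying E = E° − (RT ln10/nF)·log Q gives +1.972 − (0.0592/2)(−3.145) = +2.065 V.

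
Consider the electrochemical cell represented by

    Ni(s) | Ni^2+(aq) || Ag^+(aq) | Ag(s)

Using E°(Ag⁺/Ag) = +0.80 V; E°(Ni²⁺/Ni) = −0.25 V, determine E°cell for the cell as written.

+1.05 V

By convention the left-hand electrode in cell notation is the anode (oxidation) and the right-hand electrode is the cathode (reduction).
E°cell = E°(right) − E°(left) = +0.80 − (−0.25) = +1.05 V.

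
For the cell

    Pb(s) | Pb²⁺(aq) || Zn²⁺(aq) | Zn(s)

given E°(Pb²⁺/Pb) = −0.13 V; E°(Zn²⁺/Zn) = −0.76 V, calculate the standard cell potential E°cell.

−0.63 V

By convention the left-hand electrode in cell notation is the anode (oxidation) and the right-hand electrode is the cathode (reduction).
E°cell = E°(right) − E°(left) = −0.76 − (−0.13) = −0.63 V.
The negative sign shows that, as written, the cell would require an external voltage to drive the reaction.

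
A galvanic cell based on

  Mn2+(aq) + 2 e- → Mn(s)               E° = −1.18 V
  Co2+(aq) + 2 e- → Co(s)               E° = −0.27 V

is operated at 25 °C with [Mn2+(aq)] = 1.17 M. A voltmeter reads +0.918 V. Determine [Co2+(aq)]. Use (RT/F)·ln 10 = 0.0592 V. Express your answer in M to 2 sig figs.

Co²⁺/Co is the cathode (higher E°); E°cell = −0.27 − (−1.18) = +0.91 V with n = 2.
Rearranging E = E° − (0.0592/n)·log Q gives log Q = 2(+0.91 − (+0.918))/0.0592 = −0.270.
The balanced reaction is Co2+(aq) + Mn(s) → Co(s) + Mn2+(aq), so Q = [Mn2+(aq)] / [Co2+(aq)].
Isolating [Co2+(aq)] in Q = 10^{−0.270} yields log [Co2+(aq)] = 0.338, i.e. 2.2 M.

2.2 M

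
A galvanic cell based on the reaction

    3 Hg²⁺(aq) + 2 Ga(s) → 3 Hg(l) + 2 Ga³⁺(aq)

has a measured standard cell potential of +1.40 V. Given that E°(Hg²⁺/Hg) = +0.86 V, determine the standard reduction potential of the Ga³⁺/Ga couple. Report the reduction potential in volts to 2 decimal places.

−0.54 V

In the reaction as written the Hg²⁺/Hg couple is reduced (cathode) and Ga³⁺/Ga is oxidized (anode), so E°cell = E°(Hg²⁺/Hg) − E°(Ga³⁺/Ga).
E°(Ga³⁺/Ga) = E°(cathode) − E°cell = +0.86 − (+1.40) = −0.54 V.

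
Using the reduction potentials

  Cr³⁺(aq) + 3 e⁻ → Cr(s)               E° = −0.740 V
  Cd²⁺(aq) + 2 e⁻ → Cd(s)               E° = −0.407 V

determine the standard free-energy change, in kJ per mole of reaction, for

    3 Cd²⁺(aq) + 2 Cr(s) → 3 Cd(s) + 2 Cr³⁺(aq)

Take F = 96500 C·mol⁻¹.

−193 kJ/mol

In the reaction as written Cd²⁺(aq) is reduced, so the Cd²⁺/Cd couple is the cathode and Cr³⁺/Cr is the anode.
E°cell = −0.407 − (−0.740) = +0.333 V; balancing electrons gives n = 6.
ΔG° = −nFE°cell = −(6)(96500)(+0.333) J/mol = −193 kJ/mol.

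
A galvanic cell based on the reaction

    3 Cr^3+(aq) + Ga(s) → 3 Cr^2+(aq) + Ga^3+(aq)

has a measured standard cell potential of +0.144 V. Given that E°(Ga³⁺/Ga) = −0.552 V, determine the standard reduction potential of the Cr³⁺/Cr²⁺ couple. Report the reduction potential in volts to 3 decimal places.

In the reaction as written the Cr³⁺/Cr²⁺ couple is reduced (cathode) and Ga³⁺/Ga is oxidized (anode), so E°cell = E°(Cr³⁺/Cr²⁺) − E°(Ga³⁺/Ga).
E°(Cr³⁺/Cr²⁺) = E°cell + E°(anode) = +0.144 + (−0.552) = −0.408 V.

−0.408 V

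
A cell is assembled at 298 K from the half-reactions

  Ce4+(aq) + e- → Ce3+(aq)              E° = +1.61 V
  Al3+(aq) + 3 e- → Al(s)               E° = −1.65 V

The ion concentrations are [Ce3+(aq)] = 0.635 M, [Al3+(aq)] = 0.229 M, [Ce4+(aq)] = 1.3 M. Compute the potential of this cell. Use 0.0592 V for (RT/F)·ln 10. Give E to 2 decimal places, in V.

Ce⁴⁺/Ce³⁺ is reduced (cathode, E° = +1.61 V) and Al³⁺/Al is oxidized (anode).
The standard potential is +1.61 − (−1.65) = +3.26 V and the balanced reaction transfers n = 3 electrons.
For the overall reaction 3 Ce4+(aq) + Al(s) → 3 Ce3+(aq) + Al3+(aq), Q = ([Ce3+(aq)]^3·[Al3+(aq)]) / [Ce4+(aq)]^3 = 0.0267, giving log Q = −1.574.
By the Nernst equation, E = +3.26 − (0.0592/3)·(−1.574) = +3.29 V.

+3.29 V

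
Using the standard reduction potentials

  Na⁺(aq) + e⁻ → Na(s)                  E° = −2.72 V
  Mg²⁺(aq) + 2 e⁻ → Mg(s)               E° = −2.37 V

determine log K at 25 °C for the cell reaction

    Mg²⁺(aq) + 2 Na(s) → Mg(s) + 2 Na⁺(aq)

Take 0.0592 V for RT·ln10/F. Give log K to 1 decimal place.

log K = 11.8

The Mg²⁺/Mg couple is reduced (cathode); E°cell = −2.37 − (−2.72) = +0.35 V with n = 2.
At equilibrium E = 0, so log K = nE°cell / 0.0592 = (2)(+0.35) / 0.0592 = 11.8.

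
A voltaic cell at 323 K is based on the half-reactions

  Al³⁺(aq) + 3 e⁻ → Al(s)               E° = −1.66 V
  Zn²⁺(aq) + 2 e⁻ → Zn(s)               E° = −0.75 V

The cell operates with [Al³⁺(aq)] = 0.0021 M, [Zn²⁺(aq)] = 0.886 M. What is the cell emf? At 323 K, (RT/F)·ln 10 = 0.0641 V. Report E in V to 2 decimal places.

The Zn²⁺/Zn couple has the more positive E°, so it is the cathode; Al³⁺/Al is the anode.
E°cell = E°cat − E°an = −0.75 − (−1.66) = +0.91 V; n = 6.
For the overall reaction 3 Zn²⁺(aq) + 2 Al(s) → 3 Zn(s) + 2 Al³⁺(aq), Q = [Al³⁺(aq)]^2 / [Zn²⁺(aq)]^3 = 6.34×10^−6, giving log Q = −5.198.
E = E° − (0.0641/n)·log Q = +0.91 − (0.0641/6)(−5.198) = +0.97 V.

+0.97 V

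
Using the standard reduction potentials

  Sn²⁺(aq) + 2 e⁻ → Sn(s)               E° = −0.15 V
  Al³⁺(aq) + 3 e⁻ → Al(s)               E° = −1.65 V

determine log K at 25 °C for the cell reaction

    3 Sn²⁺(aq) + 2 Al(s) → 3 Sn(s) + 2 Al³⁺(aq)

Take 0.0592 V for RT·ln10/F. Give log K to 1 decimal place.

log K = 152.0

The Sn²⁺/Sn couple is reduced (cathode); E°cell = −0.15 − (−1.65) = +1.50 V with n = 6.
At equilibrium E = 0, so log K = nE°cell / 0.0592 = (6)(+1.50) / 0.0592 = 152.0.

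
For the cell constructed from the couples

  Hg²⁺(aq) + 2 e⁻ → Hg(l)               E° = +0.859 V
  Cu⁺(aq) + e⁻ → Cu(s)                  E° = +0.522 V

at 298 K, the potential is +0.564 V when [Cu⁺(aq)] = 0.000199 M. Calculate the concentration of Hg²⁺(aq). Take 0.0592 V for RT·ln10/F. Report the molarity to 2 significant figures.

Hg²⁺/Hg is the cathode (higher E°); E°cell = +0.859 − (+0.522) = +0.337 V with n = 2.
Rearranging E = E° − (0.0592/n)·log Q gives log Q = 2(+0.337 − (+0.564))/0.0592 = −7.669.
The balanced reaction is Hg²⁺(aq) + 2 Cu(s) → Hg(l) + 2 Cu⁺(aq), so Q = [Cu⁺(aq)]^2 / [Hg²⁺(aq)].
Isolating [Hg²⁺(aq)] in Q = 10^{−7.669} yields log [Hg²⁺(aq)] = 0.267, i.e. 1.8 M.

1.8 M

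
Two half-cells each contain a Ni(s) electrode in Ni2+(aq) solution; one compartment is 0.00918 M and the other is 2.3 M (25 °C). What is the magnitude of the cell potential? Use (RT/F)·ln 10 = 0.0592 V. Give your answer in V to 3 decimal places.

0.071 V

For a concentration cell E°cell = 0, since both electrodes use the same couple.
The compartment with the higher Ni2+(aq) concentration (2.3 M) acts as the cathode; ions are reduced there and produced at the dilute (0.00918 M) anode.
With n = 2, Ecell = −(0.0592/2)·log([dilute]/[conc]) = −(0.0592/2)·log(0.00918/2.3) = +0.071 V.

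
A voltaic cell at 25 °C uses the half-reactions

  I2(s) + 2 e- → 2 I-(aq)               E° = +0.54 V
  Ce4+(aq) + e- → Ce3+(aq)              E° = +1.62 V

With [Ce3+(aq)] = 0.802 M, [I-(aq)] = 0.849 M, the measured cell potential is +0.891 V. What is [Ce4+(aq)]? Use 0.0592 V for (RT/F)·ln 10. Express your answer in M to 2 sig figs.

0.00061 M

The Ce⁴⁺/Ce³⁺ couple has the larger reduction potential, so it is the cathode: E°cell = +1.62 − (+0.54) = +1.08 V and n = 2.
From the Nernst equation, log Q = n(E° − E)/0.0592 = 2·(+1.08 − (+0.891))/0.0592 = 6.385.
The balanced reaction is 2 Ce4+(aq) + 2 I-(aq) → 2 Ce3+(aq) + I2(s), so Q = [Ce3+(aq)]^2 / ([Ce4+(aq)]^2·[I-(aq)]^2).
Isolating [Ce4+(aq)] in Q = 10^{6.385} yields log [Ce4+(aq)] = −3.217, i.e. 0.00061 M.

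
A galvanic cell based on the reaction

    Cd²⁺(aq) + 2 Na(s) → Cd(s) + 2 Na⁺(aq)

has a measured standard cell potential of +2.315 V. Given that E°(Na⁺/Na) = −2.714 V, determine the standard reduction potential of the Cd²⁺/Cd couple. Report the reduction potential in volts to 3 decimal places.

−0.399 V

In the reaction as written the Cd²⁺/Cd couple is reduced (cathode) and Na⁺/Na is oxidized (anode), so E°cell = E°(Cd²⁺/Cd) − E°(Na⁺/Na).
E°(Cd²⁺/Cd) = E°cell + E°(anode) = +2.315 + (−2.714) = −0.399 V.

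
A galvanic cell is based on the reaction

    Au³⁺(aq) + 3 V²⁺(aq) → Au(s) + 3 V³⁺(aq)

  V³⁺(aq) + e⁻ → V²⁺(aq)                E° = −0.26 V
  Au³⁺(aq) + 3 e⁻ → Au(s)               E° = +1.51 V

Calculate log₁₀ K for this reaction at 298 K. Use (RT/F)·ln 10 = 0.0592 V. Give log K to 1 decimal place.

log K = 89.7

The Au³⁺/Au couple is reduced (cathode); E°cell = +1.51 − (−0.26) = +1.77 V with n = 3.
At equilibrium E = 0, so log K = nE°cell / 0.0592 = (3)(+1.77) / 0.0592 = 89.7.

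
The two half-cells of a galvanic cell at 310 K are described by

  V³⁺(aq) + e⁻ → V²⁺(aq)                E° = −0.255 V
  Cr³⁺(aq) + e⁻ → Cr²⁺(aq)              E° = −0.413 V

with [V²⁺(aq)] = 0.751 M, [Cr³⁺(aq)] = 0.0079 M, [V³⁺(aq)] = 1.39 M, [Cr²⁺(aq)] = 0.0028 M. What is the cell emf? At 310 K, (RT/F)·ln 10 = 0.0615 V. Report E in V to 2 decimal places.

Since E°(V³⁺/V²⁺) > E°(Cr³⁺/Cr²⁺), V³⁺/V²⁺ serves as the cathode.
E°cell = −0.255 − (−0.413) = +0.158 V, with n = 1 electron transferred.
For the overall reaction V³⁺(aq) + Cr²⁺(aq) → V²⁺(aq) + Cr³⁺(aq), Q = ([V²⁺(aq)]·[Cr³⁺(aq)]) / ([V³⁺(aq)]·[Cr²⁺(aq)]) = 1.52, giving log Q = 0.183.
E = E° − (0.0615/n)·log Q = +0.158 − (0.0615/1)(0.183) = +0.15 V.

+0.15 V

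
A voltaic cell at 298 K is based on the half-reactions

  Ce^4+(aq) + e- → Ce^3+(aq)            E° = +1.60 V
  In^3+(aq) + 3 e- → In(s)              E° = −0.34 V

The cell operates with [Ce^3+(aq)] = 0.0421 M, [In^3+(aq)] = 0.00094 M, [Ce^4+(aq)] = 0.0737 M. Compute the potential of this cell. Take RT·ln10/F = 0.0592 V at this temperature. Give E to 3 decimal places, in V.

+2.014 V

Ce⁴⁺/Ce³⁺ is reduced (cathode, E° = +1.60 V) and In³⁺/In is oxidized (anode).
The standard potential is +1.60 − (−0.34) = +1.94 V and the balanced reaction transfers n = 3 electrons.
Balancing gives 3 Ce^4+(aq) + In(s) → 3 Ce^3+(aq) + In^3+(aq); hence Q = ([Ce^3+(aq)]^3·[In^3+(aq)]) / [Ce^4+(aq)]^3 = 0.000175 (log Q = −3.756).
Applying E = E° − (RT ln10/nF)·log Q gives +1.94 − (0.0592/3)(−3.756) = +2.014 V.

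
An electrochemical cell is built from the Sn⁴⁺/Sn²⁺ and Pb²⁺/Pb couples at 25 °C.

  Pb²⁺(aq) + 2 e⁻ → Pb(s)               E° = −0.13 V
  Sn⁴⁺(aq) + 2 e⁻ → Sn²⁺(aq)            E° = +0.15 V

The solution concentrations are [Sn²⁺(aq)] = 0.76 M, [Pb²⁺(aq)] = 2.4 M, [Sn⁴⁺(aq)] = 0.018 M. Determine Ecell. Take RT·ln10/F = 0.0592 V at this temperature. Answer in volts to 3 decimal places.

+0.221 V

Sn⁴⁺/Sn²⁺ is reduced (cathode, E° = +0.15 V) and Pb²⁺/Pb is oxidized (anode).
The standard potential is +0.15 − (−0.13) = +0.28 V and the balanced reaction transfers n = 2 electrons.
For the overall reaction Sn⁴⁺(aq) + Pb(s) → Sn²⁺(aq) + Pb²⁺(aq), Q = ([Sn²⁺(aq)]·[Pb²⁺(aq)]) / [Sn⁴⁺(aq)] = 101, giving log Q = 2.006.
By the Nernst equation, E = +0.28 − (0.0592/2)·(2.006) = +0.221 V.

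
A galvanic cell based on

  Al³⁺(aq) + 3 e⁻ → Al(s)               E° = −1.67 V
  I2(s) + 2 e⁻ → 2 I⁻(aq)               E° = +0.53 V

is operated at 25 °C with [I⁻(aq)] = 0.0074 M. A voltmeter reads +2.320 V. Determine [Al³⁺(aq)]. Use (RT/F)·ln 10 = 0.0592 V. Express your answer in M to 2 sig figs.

The I₂/I⁻ couple has the larger reduction potential, so it is the cathode: E°cell = +0.53 − (−1.67) = +2.20 V and n = 6.
Rearranging E = E° − (0.0592/n)·log Q gives log Q = 6(+2.20 − (+2.320))/0.0592 = −12.162.
The balanced reaction is 3 I2(s) + 2 Al(s) → 6 I⁻(aq) + 2 Al³⁺(aq), so Q = [I⁻(aq)]^6·[Al³⁺(aq)]^2.
Isolating [Al³⁺(aq)] in Q = 10^{−12.162} yields log [Al³⁺(aq)] = 0.311, i.e. 2.0 M.

2.0 M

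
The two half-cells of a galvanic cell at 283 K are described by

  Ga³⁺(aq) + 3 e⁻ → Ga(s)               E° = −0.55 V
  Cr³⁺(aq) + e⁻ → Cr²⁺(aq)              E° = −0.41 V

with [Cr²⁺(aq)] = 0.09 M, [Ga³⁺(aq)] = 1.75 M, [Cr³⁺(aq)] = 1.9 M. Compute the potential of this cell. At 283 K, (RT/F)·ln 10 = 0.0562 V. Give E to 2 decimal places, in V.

The Cr³⁺/Cr²⁺ couple has the more positive E°, so it is the cathode; Ga³⁺/Ga is the anode.
E°cell = E°cat − E°an = −0.41 − (−0.55) = +0.14 V; n = 3.
Balancing gives 3 Cr³⁺(aq) + Ga(s) → 3 Cr²⁺(aq) + Ga³⁺(aq); hence Q = ([Cr²⁺(aq)]^3·[Ga³⁺(aq)]) / [Cr³⁺(aq)]^3 = 0.000186 (log Q = −3.730).
E = E° − (0.0562/n)·log Q = +0.14 − (0.0562/3)(−3.730) = +0.21 V.

+0.21 V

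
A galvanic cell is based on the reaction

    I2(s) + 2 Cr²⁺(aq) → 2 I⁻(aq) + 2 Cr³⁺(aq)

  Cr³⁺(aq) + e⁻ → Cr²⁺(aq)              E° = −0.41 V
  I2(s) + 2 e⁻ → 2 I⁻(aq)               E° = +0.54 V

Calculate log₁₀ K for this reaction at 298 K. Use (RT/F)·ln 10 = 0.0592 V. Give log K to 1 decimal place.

log K = 32.1

The I₂/I⁻ couple is reduced (cathode); E°cell = +0.54 − (−0.41) = +0.95 V with n = 2.
At equilibrium E = 0, so log K = nE°cell / 0.0592 = (2)(+0.95) / 0.0592 = 32.1.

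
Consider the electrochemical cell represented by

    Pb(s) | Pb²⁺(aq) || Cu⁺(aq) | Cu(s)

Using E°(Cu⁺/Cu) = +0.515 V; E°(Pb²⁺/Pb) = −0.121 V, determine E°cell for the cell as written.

+0.636 V

By convention the left-hand electrode in cell notation is the anode (oxidation) and the right-hand electrode is the cathode (reduction).
E°cell = E°(right) − E°(left) = +0.515 − (−0.121) = +0.636 V.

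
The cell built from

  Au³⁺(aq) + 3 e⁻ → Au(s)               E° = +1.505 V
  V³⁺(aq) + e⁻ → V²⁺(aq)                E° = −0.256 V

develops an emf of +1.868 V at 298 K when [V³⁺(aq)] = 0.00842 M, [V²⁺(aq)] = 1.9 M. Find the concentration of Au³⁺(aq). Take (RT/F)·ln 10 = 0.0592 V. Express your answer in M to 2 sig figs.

0.023 M

With Au³⁺/Au at the cathode and V³⁺/V²⁺ at the anode, E°cell = +1.505 − (−0.256) = +1.761 V (n = 3).
Rearranging E = E° − (0.0592/n)·log Q gives log Q = 3(+1.761 − (+1.868))/0.0592 = −5.422.
The balanced reaction is Au³⁺(aq) + 3 V²⁺(aq) → Au(s) + 3 V³⁺(aq), so Q = [V³⁺(aq)]^3 / ([Au³⁺(aq)]·[V²⁺(aq)]^3).
Isolating [Au³⁺(aq)] in Q = 10^{−5.422} yields log [Au³⁺(aq)] = −1.638, i.e. 0.023 M.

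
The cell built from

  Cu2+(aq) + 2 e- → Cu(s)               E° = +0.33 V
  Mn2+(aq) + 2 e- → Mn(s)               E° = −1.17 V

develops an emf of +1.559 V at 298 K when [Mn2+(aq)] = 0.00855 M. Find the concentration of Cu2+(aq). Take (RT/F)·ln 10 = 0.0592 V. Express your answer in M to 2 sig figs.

With Cu²⁺/Cu at the cathode and Mn²⁺/Mn at the anode, E°cell = +0.33 − (−1.17) = +1.50 V (n = 2).
From the Nernst equation, log Q = n(E° − E)/0.0592 = 2·(+1.50 − (+1.559))/0.0592 = −1.993.
The balanced reaction is Cu2+(aq) + Mn(s) → Cu(s) + Mn2+(aq), so Q = [Mn2+(aq)] / [Cu2+(aq)].
Substituting the known concentrations and solving, log [Cu2+(aq)] = −0.075 and [Cu2+(aq)] = 0.84 M.

0.84 M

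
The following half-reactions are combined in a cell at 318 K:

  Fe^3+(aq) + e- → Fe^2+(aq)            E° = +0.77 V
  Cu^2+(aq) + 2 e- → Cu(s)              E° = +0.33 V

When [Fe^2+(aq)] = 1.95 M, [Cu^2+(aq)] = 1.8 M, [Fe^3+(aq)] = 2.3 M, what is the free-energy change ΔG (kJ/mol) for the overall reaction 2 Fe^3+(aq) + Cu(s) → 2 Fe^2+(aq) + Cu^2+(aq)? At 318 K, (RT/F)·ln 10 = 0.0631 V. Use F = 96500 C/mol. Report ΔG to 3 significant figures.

−84.2 kJ/mol

The standard cell potential is +0.77 − (+0.33) = +0.44 V, with n = 2 electrons in the balanced equation.
The reaction quotient is ([Fe^2+(aq)]^2·[Cu^2+(aq)]) / [Fe^3+(aq)]^2 = 1.29; by Nernst, E = +0.44 − (0.0631/2)(0.112) = +0.4365 V.
Finally ΔG = −nFE = −(2)(96500 C/mol)(+0.4365 V) = −84.2 kJ/mol.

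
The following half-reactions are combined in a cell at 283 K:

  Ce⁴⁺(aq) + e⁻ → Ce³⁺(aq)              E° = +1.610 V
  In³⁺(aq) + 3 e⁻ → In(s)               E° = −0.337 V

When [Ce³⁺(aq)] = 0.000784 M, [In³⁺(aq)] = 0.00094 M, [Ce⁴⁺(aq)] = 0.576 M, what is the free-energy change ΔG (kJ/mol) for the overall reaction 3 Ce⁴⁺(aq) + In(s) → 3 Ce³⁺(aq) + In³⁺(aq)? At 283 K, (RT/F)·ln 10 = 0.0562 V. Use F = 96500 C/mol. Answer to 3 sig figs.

−627 kJ/mol

E°cell = +1.610 − (−0.337) = +1.947 V; the balanced reaction transfers n = 3 electrons.
Q = ([Ce³⁺(aq)]^3·[In³⁺(aq)]) / [Ce⁴⁺(aq)]^3 = 2.37×10^−12, so log Q = −11.625 and E = +1.947 − (0.0562/3)(−11.625) = +2.1648 V.
Then ΔG = −nFE = −3 × 96500 × +2.1648 J/mol = −627 kJ/mol.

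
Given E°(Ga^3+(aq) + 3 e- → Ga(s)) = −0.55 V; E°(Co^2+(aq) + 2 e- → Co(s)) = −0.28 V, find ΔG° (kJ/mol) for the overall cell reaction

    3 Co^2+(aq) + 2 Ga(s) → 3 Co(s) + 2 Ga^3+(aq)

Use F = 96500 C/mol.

In the reaction as written Co^2+(aq) is reduced, so the Co²⁺/Co couple is the cathode and Ga³⁺/Ga is the anode.
E°cell = −0.28 − (−0.55) = +0.27 V; balancing electrons gives n = 6.
ΔG° = −nFE°cell = −(6)(96500)(+0.27) J/mol = −156 kJ/mol.

−156 kJ/mol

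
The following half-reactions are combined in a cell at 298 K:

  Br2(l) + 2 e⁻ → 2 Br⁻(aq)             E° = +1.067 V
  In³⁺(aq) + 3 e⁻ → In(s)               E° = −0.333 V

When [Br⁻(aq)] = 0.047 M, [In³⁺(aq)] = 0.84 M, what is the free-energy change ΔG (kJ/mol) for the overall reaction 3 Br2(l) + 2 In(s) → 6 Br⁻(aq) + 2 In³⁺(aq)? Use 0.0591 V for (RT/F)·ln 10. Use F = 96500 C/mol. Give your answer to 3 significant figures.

−857 kJ/mol

The standard cell potential is +1.067 − (−0.333) = +1.400 V, with n = 6 electrons in the balanced equation.
Q = [Br⁻(aq)]^6·[In³⁺(aq)]^2 = 7.61×10^−9, so log Q = −8.119 and E = +1.400 − (0.0591/6)(−8.119) = +1.4800 V.
Finally ΔG = −nFE = −(6)(96500 C/mol)(+1.4800 V) = −857 kJ/mol.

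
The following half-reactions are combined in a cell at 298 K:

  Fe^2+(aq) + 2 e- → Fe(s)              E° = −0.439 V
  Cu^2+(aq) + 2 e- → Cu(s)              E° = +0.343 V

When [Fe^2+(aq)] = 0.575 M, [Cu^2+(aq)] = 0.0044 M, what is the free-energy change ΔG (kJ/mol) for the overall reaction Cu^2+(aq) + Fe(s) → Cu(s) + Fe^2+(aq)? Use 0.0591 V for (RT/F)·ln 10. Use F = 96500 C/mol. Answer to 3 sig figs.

With Cu²⁺/Cu reduced at the cathode, E°cell = +0.343 − (−0.439) = +0.782 V and n = 2.
Here Q = [Fe^2+(aq)] / [Cu^2+(aq)] = 131 (log Q = 2.116), giving E = +0.782 − (0.0591/2)·(2.116) = +0.7195 V.
ΔG = −nFE = −(2)(96500)(+0.7195) J/mol = −139 kJ/mol.

−139 kJ/mol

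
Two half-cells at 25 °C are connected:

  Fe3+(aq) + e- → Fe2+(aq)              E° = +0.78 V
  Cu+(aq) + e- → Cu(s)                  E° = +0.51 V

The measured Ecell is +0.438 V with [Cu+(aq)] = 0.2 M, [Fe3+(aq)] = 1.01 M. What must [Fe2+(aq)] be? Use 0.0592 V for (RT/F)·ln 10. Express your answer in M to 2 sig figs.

With Fe³⁺/Fe²⁺ at the cathode and Cu⁺/Cu at the anode, E°cell = +0.78 − (+0.51) = +0.27 V (n = 1).
From the Nernst equation, log Q = n(E° − E)/0.0592 = 1·(+0.27 − (+0.438))/0.0592 = −2.838.
For Fe3+(aq) + Cu(s) → Fe2+(aq) + Cu+(aq), the reaction quotient is Q = ([Fe2+(aq)]·[Cu+(aq)]) / [Fe3+(aq)].
Solving for the unknown gives log [Fe2+(aq)] = −2.135, so [Fe2+(aq)] ≈ 0.0073 M.

0.0073 M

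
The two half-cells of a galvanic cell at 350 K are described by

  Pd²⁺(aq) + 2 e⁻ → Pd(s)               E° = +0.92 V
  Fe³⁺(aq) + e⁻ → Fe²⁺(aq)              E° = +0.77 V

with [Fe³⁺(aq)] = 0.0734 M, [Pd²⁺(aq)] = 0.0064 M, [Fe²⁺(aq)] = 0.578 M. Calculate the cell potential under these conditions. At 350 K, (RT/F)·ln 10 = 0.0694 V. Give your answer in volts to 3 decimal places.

Pd²⁺/Pd is reduced (cathode, E° = +0.92 V) and Fe³⁺/Fe²⁺ is oxidized (anode).
E°cell = +0.92 − (+0.77) = +0.15 V, with n = 2 electrons transferred.
The balanced reaction is Pd²⁺(aq) + 2 Fe²⁺(aq) → Pd(s) + 2 Fe³⁺(aq), so Q = [Fe³⁺(aq)]^2 / ([Pd²⁺(aq)]·[Fe²⁺(aq)]^2) = 2.52 and log Q = 0.401.
Applying E = E° − (RT ln10/nF)·log Q gives +0.15 − (0.0694/2)(0.401) = +0.136 V.

+0.136 V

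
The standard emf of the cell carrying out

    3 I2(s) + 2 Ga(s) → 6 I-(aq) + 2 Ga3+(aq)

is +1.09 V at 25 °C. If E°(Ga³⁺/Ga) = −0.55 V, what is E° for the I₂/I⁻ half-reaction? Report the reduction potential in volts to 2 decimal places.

In the reaction as written the I₂/I⁻ couple is reduced (cathode) and Ga³⁺/Ga is oxidized (anode), so E°cell = E°(I₂/I⁻) − E°(Ga³⁺/Ga).
E°(I₂/I⁻) = E°cell + E°(anode) = +1.09 + (−0.55) = +0.54 V.

+0.54 V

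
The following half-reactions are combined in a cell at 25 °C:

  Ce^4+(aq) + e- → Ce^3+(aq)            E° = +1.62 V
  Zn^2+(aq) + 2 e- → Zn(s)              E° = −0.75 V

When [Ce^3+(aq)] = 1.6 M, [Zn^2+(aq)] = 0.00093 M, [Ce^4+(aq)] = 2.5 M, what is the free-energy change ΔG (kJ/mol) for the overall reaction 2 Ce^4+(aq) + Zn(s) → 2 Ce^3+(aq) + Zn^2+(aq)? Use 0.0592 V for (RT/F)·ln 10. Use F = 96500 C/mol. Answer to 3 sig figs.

−477 kJ/mol

With Ce⁴⁺/Ce³⁺ reduced at the cathode, E°cell = +1.62 − (−0.75) = +2.37 V and n = 2.
Here Q = ([Ce^3+(aq)]^2·[Zn^2+(aq)]) / [Ce^4+(aq)]^2 = 0.000381 (log Q = −3.419), giving E = +2.37 − (0.0592/2)·(−3.419) = +2.4712 V.
ΔG = −nFE = −(2)(96500)(+2.4712) J/mol = −477 kJ/mol.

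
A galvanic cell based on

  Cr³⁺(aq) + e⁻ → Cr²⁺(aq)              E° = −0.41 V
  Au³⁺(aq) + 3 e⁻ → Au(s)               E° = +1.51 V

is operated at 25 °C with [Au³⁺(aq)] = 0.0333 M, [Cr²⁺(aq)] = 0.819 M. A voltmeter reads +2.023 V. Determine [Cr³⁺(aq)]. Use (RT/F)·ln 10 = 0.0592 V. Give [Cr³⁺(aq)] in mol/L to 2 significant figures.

Au³⁺/Au is the cathode (higher E°); E°cell = +1.51 − (−0.41) = +1.92 V with n = 3.
Since E = E° − (0.0592/n)·log Q, log Q = n(E° − E)/0.0592 = −5.220.
For Au³⁺(aq) + 3 Cr²⁺(aq) → Au(s) + 3 Cr³⁺(aq), the reaction quotient is Q = [Cr³⁺(aq)]^3 / ([Au³⁺(aq)]·[Cr²⁺(aq)]^3).
Substituting the known concentrations and solving, log [Cr³⁺(aq)] = −2.319 and [Cr³⁺(aq)] = 0.0048 M.

0.0048 M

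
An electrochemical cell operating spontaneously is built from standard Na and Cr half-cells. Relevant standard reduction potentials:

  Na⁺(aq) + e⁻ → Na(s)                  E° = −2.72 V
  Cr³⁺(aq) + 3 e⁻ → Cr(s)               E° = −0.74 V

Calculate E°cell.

Of the two couples in this cell, the one with the more positive reduction potential is reduced at the cathode: here that is Cr³⁺/Cr (−0.74 V); Na⁺/Na (−2.72 V) is the anode.
E°cell = E°(cathode) − E°(anode) = −0.74 − (−2.72) = +1.98 V.

+1.98 V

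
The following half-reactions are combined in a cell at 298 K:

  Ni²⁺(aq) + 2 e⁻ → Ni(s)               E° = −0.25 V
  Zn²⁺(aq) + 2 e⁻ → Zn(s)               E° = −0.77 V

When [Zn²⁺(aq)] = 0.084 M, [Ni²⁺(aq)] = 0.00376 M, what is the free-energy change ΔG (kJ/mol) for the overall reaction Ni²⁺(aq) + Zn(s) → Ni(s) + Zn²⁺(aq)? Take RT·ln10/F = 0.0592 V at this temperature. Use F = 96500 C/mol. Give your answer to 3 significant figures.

−92.7 kJ/mol

With Ni²⁺/Ni reduced at the cathode, E°cell = −0.25 − (−0.77) = +0.52 V and n = 2.
The reaction quotient is [Zn²⁺(aq)] / [Ni²⁺(aq)] = 22.3; by Nernst, E = +0.52 − (0.0592/2)(1.349) = +0.4801 V.
Finally ΔG = −nFE = −(2)(96500 C/mol)(+0.4801 V) = −92.7 kJ/mol.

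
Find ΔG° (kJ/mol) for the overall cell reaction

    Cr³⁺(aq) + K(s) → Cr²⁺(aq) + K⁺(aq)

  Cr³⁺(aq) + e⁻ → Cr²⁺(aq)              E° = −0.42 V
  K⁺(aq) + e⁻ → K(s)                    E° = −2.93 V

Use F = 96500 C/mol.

−242 kJ/mol

In the reaction as written Cr³⁺(aq) is reduced, so the Cr³⁺/Cr²⁺ couple is the cathode and K⁺/K is the anode.
E°cell = −0.42 − (−2.93) = +2.51 V; balancing electrons gives n = 1.
ΔG° = −nFE°cell = −(1)(96500)(+2.51) J/mol = −242 kJ/mol.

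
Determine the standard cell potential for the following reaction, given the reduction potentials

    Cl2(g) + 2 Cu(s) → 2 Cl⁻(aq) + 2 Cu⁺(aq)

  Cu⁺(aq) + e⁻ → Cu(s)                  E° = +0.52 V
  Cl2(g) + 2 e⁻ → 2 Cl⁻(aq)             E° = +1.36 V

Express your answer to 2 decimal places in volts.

+0.84 V

Cl2(g) gains electrons, so the Cl₂/Cl⁻ couple is the cathode; the Cu⁺/Cu couple is the anode.
E°cell = E°(cathode) − E°(anode) = +1.36 − (+0.52) = +0.84 V.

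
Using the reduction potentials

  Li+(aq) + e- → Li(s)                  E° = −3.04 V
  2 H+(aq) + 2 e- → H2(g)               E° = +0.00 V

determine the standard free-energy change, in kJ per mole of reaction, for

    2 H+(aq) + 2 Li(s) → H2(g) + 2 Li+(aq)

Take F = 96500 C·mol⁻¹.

−587 kJ/mol

In the reaction as written H+(aq) is reduced, so the 2H⁺/H₂ couple is the cathode and Li⁺/Li is the anode.
E°cell = +0.00 − (−3.04) = +3.04 V; balancing electrons gives n = 2.
ΔG° = −nFE°cell = −(2)(96500)(+3.04) J/mol = −587 kJ/mol.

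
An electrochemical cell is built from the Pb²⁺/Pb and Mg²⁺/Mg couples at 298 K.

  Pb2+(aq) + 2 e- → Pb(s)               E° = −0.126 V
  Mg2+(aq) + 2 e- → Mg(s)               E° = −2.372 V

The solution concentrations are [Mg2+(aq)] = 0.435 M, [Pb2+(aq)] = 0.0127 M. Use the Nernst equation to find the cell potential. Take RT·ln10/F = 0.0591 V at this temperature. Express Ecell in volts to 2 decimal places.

+2.20 V

Since E°(Pb²⁺/Pb) > E°(Mg²⁺/Mg), Pb²⁺/Pb serves as the cathode.
The standard potential is −0.126 − (−2.372) = +2.246 V and the balanced reaction transfers n = 2 electrons.
Balancing gives Pb2+(aq) + Mg(s) → Pb(s) + Mg2+(aq); hence Q = [Mg2+(aq)] / [Pb2+(aq)] = 34.3 (log Q = 1.535).
By the Nernst equation, E = +2.246 − (0.0591/2)·(1.535) = +2.20 V.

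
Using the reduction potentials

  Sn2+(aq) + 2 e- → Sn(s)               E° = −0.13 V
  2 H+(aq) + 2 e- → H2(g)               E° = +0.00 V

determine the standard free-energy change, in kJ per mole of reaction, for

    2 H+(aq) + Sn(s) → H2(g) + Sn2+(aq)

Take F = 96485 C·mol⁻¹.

−25.1 kJ/mol

In the reaction as written H+(aq) is reduced, so the 2H⁺/H₂ couple is the cathode and Sn²⁺/Sn is the anode.
E°cell = +0.00 − (−0.13) = +0.13 V; balancing electrons gives n = 2.
ΔG° = −nFE°cell = −(2)(96485)(+0.13) J/mol = −25.1 kJ/mol.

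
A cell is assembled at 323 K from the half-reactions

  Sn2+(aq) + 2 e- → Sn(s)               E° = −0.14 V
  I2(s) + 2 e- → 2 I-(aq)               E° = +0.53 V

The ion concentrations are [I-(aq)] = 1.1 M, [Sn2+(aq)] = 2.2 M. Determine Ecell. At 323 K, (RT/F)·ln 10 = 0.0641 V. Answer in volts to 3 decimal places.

+0.656 V

The I₂/I⁻ couple has the more positive E°, so it is the cathode; Sn²⁺/Sn is the anode.
E°cell = E°cat − E°an = +0.53 − (−0.14) = +0.67 V; n = 2.
For the overall reaction I2(s) + Sn(s) → 2 I-(aq) + Sn2+(aq), Q = [I-(aq)]^2·[Sn2+(aq)] = 2.66, giving log Q = 0.425.
E = E° − (0.0641/n)·log Q = +0.67 − (0.0641/2)(0.425) = +0.656 V.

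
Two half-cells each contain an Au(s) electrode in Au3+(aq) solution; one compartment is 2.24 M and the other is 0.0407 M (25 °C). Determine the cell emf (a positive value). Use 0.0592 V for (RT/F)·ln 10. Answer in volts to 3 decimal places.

For a concentration cell E°cell = 0, since both electrodes use the same couple.
The compartment with the higher Au3+(aq) concentration (2.24 M) acts as the cathode; ions are reduced there and produced at the dilute (0.0407 M) anode.
With n = 3, Ecell = −(0.0592/3)·log([dilute]/[conc]) = −(0.0592/3)·log(0.0407/2.24) = +0.034 V.

0.034 V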